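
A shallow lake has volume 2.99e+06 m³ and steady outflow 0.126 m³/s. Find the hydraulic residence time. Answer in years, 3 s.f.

Q = 0.126 m³/s × 3.156e+07 s/yr = 3.976e+06 m³/yr.
Hydraulic residence time τ = V/Q = 2.99e+06/3.976e+06 = 0.752 yr.

0.752 yr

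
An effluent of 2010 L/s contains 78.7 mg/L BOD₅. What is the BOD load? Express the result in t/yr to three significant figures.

2010 L/s = 2.01 m³/s.
Mass flux = Q·C = 2.01 m³/s × 78.7 g/m³ = 158.2 g/s.
= 158.2 g/s × 31.56 = 4992 t/yr.

4990 t/yr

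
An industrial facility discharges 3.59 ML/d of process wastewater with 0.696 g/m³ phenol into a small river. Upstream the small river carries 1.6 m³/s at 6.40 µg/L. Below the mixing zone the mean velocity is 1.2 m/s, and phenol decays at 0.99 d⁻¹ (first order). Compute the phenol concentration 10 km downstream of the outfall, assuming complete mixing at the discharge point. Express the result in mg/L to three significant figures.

3.59 ML/d = 0.04155 m³/s.
6.40 µg/L = 0.0064 mg/L.
After complete mixing, C₀ = (0.04155·0.696 + 1.6·0.0064) / 1.642 = 0.02386 mg/L.
Travel time t = 1e+04 m / 1.2 m/s = 8333 s = 0.09645 d.
C = 0.02386·exp(−0.99·0.09645) = 0.02386·0.9089 = 0.02168 mg/L.

0.0217 mg/L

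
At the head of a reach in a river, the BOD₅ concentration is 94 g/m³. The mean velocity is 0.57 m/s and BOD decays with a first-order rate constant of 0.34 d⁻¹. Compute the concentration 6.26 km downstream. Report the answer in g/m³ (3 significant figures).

Travel time t = 6.26 km / 0.57 m/s = 6260/0.57 = 1.098e+04 s = 0.1271 d.
First-order decay: C = 94·exp(−0.34·0.1271) = 94·0.9577 = 90.02 g/m³.

90.0 g/m³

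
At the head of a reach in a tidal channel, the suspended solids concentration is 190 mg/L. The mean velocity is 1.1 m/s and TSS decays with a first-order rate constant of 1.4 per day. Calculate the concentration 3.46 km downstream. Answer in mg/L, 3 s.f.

181 mg/L

Travel time t = 3.46 km / 1.1 m/s = 3460/1.1 = 3145 s = 0.03641 d.
First-order decay: C = 190·exp(−1.4·0.03641) = 190·0.9503 = 180.6 mg/L.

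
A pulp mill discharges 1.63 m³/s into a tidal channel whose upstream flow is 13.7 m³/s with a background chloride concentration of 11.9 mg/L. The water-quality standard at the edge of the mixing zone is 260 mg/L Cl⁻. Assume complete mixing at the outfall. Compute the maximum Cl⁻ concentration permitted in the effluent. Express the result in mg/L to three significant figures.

2350 mg/L

Mass balance: 260·15.33 = 1.63·Cₑ + 13.7·11.9.
Cₑ = (3986 − 163) / 1.63 = 2345 mg/L.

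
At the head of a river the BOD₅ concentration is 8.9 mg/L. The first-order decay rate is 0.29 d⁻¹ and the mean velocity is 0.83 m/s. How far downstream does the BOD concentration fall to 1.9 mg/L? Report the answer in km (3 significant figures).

From C = C₀·e^(−kt), t = ln(C₀/C)/k = ln(8.9/1.9)/0.29 = 1.544/0.29 = 5.325 d.
Distance = v·t = 0.83 m/s × 4.601e+05 s = 3.819e+05 m = 381.9 km.

382 km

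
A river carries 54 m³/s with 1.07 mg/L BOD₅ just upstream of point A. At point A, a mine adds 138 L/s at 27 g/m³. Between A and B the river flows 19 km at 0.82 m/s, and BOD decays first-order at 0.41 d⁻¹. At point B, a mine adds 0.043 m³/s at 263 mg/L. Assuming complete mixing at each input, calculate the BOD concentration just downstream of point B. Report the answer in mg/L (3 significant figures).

138 L/s = 0.138 m³/s.
After input A: C = (54·1.07 + 0.138·27) / 54.14 = 1.136 mg/L.
Over the 19 km reach to input B (t = 2.317e+04 s = 0.2682 d), decay gives C = 1.136·exp(−0.41·0.2682) = 1.018 mg/L.
After input B: C = (54.14·1.018 + 0.043·263) / 54.18 = 1.226 mg/L.

1.23 mg/L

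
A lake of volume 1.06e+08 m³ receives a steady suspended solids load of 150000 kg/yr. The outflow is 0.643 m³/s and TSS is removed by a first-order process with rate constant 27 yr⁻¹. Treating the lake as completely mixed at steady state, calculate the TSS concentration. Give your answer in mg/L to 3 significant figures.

Outflow Q = 0.643 m³/s × 3.156e+07 s/yr = 2.029e+07 m³/yr.
Steady-state CSTR mass balance: W = Q·C + k·V·C, so C = W/(Q + kV).
Q + kV = 2.029e+07 + 27·1.06e+08 = 2.882e+09 m³/yr.
C = 150000/2.882e+09 = 5.204e-05 kg/m³ = 0.05204 mg/L.

0.0520 mg/L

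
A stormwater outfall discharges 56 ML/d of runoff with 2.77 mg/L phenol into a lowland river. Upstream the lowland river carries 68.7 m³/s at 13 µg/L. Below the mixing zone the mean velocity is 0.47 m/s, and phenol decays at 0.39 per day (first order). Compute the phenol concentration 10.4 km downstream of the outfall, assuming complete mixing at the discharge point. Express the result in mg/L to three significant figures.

0.0351 mg/L

56 ML/d = 0.6481 m³/s.
13 µg/L = 0.013 mg/L.
After complete mixing, C₀ = (0.6481·2.77 + 68.7·0.013) / 69.35 = 0.03877 mg/L.
Travel time t = 1.04e+04 m / 0.47 m/s = 2.213e+04 s = 0.2561 d.
C = 0.03877·exp(−0.39·0.2561) = 0.03877·0.9049 = 0.03508 mg/L.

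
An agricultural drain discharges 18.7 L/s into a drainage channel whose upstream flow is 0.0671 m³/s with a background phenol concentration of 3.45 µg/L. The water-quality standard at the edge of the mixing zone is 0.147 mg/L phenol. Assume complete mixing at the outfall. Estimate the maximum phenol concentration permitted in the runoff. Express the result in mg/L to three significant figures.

18.7 L/s = 0.0187 m³/s.
3.45 µg/L = 0.00345 mg/L.
Mass balance: 0.147·0.0858 = 0.0187·Cₑ + 0.0671·0.00345.
Cₑ = (0.01261 − 0.0002315) / 0.0187 = 0.6621 mg/L.

0.662 mg/L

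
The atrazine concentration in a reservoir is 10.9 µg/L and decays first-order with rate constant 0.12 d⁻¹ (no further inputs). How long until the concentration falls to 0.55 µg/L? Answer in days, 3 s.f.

t = ln(C₀/C)/k = ln(10.9/0.55)/0.12 = 2.987/0.12 = 24.89 d.

24.9 d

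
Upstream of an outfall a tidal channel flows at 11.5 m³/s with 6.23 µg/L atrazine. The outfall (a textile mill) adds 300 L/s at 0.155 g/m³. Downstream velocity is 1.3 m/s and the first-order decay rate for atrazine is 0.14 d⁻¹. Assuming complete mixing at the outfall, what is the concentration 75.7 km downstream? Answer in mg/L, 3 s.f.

0.00911 mg/L

300 L/s = 0.3 m³/s.
6.23 µg/L = 0.00623 mg/L.
After complete mixing, C₀ = (0.3·0.155 + 11.5·0.00623) / 11.8 = 0.01001 mg/L.
Travel time t = 7.57e+04 m / 1.3 m/s = 5.823e+04 s = 0.674 d.
C = 0.01001·exp(−0.14·0.674) = 0.01001·0.91 = 0.009111 mg/L.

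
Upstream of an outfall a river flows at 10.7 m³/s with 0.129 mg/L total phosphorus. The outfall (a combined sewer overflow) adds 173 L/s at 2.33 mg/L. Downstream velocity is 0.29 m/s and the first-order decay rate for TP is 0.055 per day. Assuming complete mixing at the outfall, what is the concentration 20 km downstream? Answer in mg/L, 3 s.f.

173 L/s = 0.173 m³/s.
After complete mixing, C₀ = (0.173·2.33 + 10.7·0.129) / 10.87 = 0.164 mg/L.
Travel time t = 2e+04 m / 0.29 m/s = 6.897e+04 s = 0.7982 d.
C = 0.164·exp(−0.055·0.7982) = 0.164·0.957 = 0.157 mg/L.

0.157 mg/L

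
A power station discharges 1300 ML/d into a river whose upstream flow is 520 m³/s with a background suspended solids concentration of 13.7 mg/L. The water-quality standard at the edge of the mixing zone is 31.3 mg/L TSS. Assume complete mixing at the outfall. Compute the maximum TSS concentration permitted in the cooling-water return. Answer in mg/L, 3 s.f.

640 mg/L

1300 ML/d = 15.05 m³/s.
Mass balance: 31.3·535 = 15.05·Cₑ + 520·13.7.
Cₑ = (1.675e+04 − 7124) / 15.05 = 639.6 mg/L.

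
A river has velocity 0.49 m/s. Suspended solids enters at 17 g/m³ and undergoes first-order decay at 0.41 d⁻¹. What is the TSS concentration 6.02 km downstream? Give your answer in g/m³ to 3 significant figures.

Travel time t = 6.02 km / 0.49 m/s = 6020/0.49 = 1.229e+04 s = 0.1422 d.
First-order decay: C = 17·exp(−0.41·0.1422) = 17·0.9434 = 16.04 g/m³.

16.0 g/m³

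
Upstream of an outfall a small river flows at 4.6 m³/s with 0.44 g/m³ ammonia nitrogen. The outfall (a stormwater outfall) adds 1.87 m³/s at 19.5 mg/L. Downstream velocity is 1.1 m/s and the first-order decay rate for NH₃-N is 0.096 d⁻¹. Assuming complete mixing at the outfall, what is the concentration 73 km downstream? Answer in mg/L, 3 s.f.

5.53 mg/L

After complete mixing, C₀ = (1.87·19.5 + 4.6·0.44) / 6.47 = 5.949 mg/L.
Travel time t = 7.3e+04 m / 1.1 m/s = 6.636e+04 s = 0.7681 d.
C = 5.949·exp(−0.096·0.7681) = 5.949·0.9289 = 5.526 mg/L.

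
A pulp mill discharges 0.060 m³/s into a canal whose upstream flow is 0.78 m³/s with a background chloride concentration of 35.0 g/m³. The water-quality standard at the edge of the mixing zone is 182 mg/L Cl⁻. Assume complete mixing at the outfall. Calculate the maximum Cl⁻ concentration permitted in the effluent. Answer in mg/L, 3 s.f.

Mass balance: 182·0.84 = 0.06·Cₑ + 0.78·35.
Cₑ = (152.9 − 27.3) / 0.06 = 2093 mg/L.

2090 mg/L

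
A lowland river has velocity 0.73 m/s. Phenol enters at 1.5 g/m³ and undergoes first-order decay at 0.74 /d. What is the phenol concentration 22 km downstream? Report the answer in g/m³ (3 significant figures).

1.16 g/m³

Travel time t = 22 km / 0.73 m/s = 2.2e+04/0.73 = 3.014e+04 s = 0.3488 d.
First-order decay: C = 1.5·exp(−0.74·0.3488) = 1.5·0.7725 = 1.159 g/m³.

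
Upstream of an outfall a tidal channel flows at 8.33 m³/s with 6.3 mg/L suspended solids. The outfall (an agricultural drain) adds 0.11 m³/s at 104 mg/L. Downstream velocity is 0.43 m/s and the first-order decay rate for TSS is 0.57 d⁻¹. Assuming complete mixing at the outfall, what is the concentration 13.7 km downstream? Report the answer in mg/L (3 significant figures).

6.14 mg/L

After complete mixing, C₀ = (0.11·104 + 8.33·6.3) / 8.44 = 7.573 mg/L.
Travel time t = 1.37e+04 m / 0.43 m/s = 3.186e+04 s = 0.3688 d.
C = 7.573·exp(−0.57·0.3688) = 7.573·0.8104 = 6.138 mg/L.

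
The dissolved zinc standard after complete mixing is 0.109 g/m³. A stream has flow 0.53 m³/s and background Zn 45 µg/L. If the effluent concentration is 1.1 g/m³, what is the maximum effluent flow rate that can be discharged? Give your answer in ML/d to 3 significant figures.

45 µg/L = 0.045 mg/L.
Mass balance at complete mixing: C_std·(Q_w + Q_r) = Q_w·C_e + Q_r·C_b.
Rearranging, Q_w = Q_r·(C_std − C_b)/(C_e − C_std) = 0.53·(0.109 − 0.045) / (1.1 − 0.109) = 0.03423 m³/s.
= 2.957 ML/d.

2.96 ML/d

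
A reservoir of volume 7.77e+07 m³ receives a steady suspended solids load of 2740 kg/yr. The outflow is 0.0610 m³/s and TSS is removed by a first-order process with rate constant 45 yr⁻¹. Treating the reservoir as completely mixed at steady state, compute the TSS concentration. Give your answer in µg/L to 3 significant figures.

0.783 µg/L

Outflow Q = 0.0610 m³/s × 3.156e+07 s/yr = 1.925e+06 m³/yr.
Steady-state CSTR mass balance: W = Q·C + k·V·C, so C = W/(Q + kV).
Q + kV = 1.925e+06 + 45·7.77e+07 = 3.498e+09 m³/yr.
C = 2740/3.498e+09 = 7.832e-07 kg/m³ = 0.0007832 mg/L = 0.7832 µg/L.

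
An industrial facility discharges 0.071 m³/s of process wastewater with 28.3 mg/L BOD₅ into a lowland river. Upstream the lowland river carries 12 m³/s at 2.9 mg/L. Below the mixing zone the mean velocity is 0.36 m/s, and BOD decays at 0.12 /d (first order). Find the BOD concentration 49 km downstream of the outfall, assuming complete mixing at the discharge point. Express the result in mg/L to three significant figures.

2.52 mg/L

After complete mixing, C₀ = (0.071·28.3 + 12·2.9) / 12.07 = 3.049 mg/L.
Travel time t = 4.9e+04 m / 0.36 m/s = 1.361e+05 s = 1.575 d.
C = 3.049·exp(−0.12·1.575) = 3.049·0.8278 = 2.524 mg/L.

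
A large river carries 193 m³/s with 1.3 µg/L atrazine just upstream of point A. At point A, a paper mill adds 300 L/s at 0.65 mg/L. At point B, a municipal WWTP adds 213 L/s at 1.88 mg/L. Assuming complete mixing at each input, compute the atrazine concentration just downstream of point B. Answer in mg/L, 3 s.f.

0.00437 mg/L

1.3 µg/L = 0.0013 mg/L.
300 L/s = 0.3 m³/s.
After input A: C = (193·0.0013 + 0.3·0.65) / 193.3 = 0.002307 mg/L.
213 L/s = 0.213 m³/s.
After input B: C = (193.3·0.002307 + 0.213·1.88) / 193.5 = 0.004374 mg/L.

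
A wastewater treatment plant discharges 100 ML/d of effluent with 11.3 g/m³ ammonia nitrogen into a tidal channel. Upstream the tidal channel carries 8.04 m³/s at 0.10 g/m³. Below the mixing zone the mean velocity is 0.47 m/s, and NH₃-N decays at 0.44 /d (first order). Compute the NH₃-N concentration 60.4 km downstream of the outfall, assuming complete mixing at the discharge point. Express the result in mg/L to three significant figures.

0.784 mg/L

100 ML/d = 1.157 m³/s.
After complete mixing, C₀ = (1.157·11.3 + 8.04·0.1) / 9.197 = 1.509 mg/L.
Travel time t = 6.04e+04 m / 0.47 m/s = 1.285e+05 s = 1.487 d.
C = 1.509·exp(−0.44·1.487) = 1.509·0.5197 = 0.7845 mg/L.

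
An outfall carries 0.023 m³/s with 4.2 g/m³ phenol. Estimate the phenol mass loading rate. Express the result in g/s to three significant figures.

0.0966 g/s

Mass flux = Q·C = 0.023 m³/s × 4.2 g/m³ = 0.0966 g/s.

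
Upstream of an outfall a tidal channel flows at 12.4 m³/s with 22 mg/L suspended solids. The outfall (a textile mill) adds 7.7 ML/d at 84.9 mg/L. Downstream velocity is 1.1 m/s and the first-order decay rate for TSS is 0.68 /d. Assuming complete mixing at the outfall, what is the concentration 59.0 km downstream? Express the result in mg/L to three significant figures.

14.7 mg/L

7.7 ML/d = 0.08912 m³/s.
After complete mixing, C₀ = (0.08912·84.9 + 12.4·22) / 12.49 = 22.45 mg/L.
Travel time t = 5.9e+04 m / 1.1 m/s = 5.364e+04 s = 0.6208 d.
C = 22.45·exp(−0.68·0.6208) = 22.45·0.6556 = 14.72 mg/L.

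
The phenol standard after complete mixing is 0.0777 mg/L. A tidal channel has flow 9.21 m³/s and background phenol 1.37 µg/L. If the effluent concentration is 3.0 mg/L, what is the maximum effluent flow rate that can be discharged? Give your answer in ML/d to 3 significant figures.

20.8 ML/d

1.37 µg/L = 0.00137 mg/L.
Mass balance at complete mixing: C_std·(Q_w + Q_r) = Q_w·C_e + Q_r·C_b.
Rearranging, Q_w = Q_r·(C_std − C_b)/(C_e − C_std) = 9.21·(0.0777 − 0.00137) / (3 − 0.0777) = 0.2406 m³/s.
= 20.78 ML/d.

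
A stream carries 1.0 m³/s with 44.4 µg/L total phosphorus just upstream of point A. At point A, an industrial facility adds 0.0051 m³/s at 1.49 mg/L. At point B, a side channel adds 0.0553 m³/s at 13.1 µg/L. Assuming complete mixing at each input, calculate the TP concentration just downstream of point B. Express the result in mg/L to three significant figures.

0.0497 mg/L

44.4 µg/L = 0.0444 mg/L.
After input A: C = (1·0.0444 + 0.0051·1.49) / 1.005 = 0.05174 mg/L.
13.1 µg/L = 0.0131 mg/L.
After input B: C = (1.005·0.05174 + 0.0553·0.0131) / 1.06 = 0.04972 mg/L.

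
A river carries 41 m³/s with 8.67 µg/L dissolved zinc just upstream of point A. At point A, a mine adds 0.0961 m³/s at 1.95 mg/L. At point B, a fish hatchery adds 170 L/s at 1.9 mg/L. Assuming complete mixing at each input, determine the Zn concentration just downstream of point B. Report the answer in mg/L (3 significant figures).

8.67 µg/L = 0.00867 mg/L.
After input A: C = (41·0.00867 + 0.0961·1.95) / 41.1 = 0.01321 mg/L.
170 L/s = 0.17 m³/s.
After input B: C = (41.1·0.01321 + 0.17·1.9) / 41.27 = 0.02098 mg/L.

0.0210 mg/L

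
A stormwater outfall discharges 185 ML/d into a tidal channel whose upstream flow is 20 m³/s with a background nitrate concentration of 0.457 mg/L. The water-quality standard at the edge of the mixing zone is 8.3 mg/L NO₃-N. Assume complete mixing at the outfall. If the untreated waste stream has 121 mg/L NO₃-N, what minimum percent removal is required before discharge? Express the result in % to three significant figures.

32.6 %

185 ML/d = 2.141 m³/s.
Mass balance: 8.3·22.14 = 2.141·Cₑ + 20·0.457.
Cₑ = (183.8 − 9.14) / 2.141 = 81.56 mg/L.
Required removal = 1 − 81.56/121 = 32.6 %.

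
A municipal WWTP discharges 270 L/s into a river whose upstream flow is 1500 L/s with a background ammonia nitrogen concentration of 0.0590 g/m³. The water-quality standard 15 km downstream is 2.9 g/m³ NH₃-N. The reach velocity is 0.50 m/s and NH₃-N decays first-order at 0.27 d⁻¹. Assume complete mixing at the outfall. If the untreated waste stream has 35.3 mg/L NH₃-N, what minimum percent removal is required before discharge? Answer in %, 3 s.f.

270 L/s = 0.27 m³/s.
1500 L/s = 1.5 m³/s.
Travel time to the compliance point: t = 1.5e+04/0.50 = 3e+04 s = 0.3472 d; decay factor exp(−0.27·0.3472) = 0.9105.
So the concentration just after mixing may be at most 2.9/0.9105 = 3.185 mg/L.
Mass balance: 3.185·1.77 = 0.27·Cₑ + 1.5·0.059.
Cₑ = (5.637 − 0.0885) / 0.27 = 20.55 mg/L.
Required removal = 1 − 20.55/35.3 = 41.78 %.

41.8 %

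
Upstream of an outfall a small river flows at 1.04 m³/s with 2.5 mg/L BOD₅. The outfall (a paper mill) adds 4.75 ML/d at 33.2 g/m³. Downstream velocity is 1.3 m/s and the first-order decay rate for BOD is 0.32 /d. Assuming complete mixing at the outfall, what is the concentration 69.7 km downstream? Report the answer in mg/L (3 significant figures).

4.75 ML/d = 0.05498 m³/s.
After complete mixing, C₀ = (0.05498·33.2 + 1.04·2.5) / 1.095 = 4.041 mg/L.
Travel time t = 6.97e+04 m / 1.3 m/s = 5.362e+04 s = 0.6205 d.
C = 4.041·exp(−0.32·0.6205) = 4.041·0.8199 = 3.314 mg/L.

3.31 mg/L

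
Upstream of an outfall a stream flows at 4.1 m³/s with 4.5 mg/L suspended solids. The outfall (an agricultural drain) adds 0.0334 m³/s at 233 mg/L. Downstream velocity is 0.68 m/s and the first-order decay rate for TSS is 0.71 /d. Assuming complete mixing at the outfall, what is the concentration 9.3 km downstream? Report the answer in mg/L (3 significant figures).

5.67 mg/L

After complete mixing, C₀ = (0.0334·233 + 4.1·4.5) / 4.133 = 6.346 mg/L.
Travel time t = 9300 m / 0.68 m/s = 1.368e+04 s = 0.1583 d.
C = 6.346·exp(−0.71·0.1583) = 6.346·0.8937 = 5.672 mg/L.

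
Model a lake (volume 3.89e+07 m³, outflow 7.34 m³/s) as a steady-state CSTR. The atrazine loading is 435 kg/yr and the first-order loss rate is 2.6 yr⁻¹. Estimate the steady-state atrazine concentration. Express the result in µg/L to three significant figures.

Outflow Q = 7.34 m³/s × 3.156e+07 s/yr = 2.316e+08 m³/yr.
Steady-state CSTR mass balance: W = Q·C + k·V·C, so C = W/(Q + kV).
Q + kV = 2.316e+08 + 2.6·3.89e+07 = 3.328e+08 m³/yr.
C = 435/3.328e+08 = 1.307e-06 kg/m³ = 0.001307 mg/L = 1.307 µg/L.

1.31 µg/L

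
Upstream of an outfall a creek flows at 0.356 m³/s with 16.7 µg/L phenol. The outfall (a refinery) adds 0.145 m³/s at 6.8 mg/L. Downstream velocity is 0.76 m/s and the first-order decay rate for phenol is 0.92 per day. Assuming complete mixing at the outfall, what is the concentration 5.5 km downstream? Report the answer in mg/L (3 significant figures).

16.7 µg/L = 0.0167 mg/L.
After complete mixing, C₀ = (0.145·6.8 + 0.356·0.0167) / 0.501 = 1.98 mg/L.
Travel time t = 5500 m / 0.76 m/s = 7237 s = 0.08376 d.
C = 1.98·exp(−0.92·0.08376) = 1.98·0.9258 = 1.833 mg/L.

1.83 mg/L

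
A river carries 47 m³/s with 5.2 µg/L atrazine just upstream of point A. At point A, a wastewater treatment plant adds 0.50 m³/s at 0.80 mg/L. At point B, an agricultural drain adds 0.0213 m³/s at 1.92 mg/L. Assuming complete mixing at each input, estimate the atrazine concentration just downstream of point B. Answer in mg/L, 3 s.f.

5.2 µg/L = 0.0052 mg/L.
After input A: C = (47·0.0052 + 0.5·0.8) / 47.5 = 0.01357 mg/L.
After input B: C = (47.5·0.01357 + 0.0213·1.92) / 47.52 = 0.01442 mg/L.

0.0144 mg/L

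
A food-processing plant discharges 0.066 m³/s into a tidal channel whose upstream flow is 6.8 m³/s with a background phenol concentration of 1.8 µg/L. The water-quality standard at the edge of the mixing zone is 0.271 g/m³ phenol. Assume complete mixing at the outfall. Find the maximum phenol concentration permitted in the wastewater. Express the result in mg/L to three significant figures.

1.8 µg/L = 0.0018 mg/L.
Mass balance: 0.271·6.866 = 0.066·Cₑ + 6.8·0.0018.
Cₑ = (1.861 − 0.01224) / 0.066 = 28.01 mg/L.

28.0 mg/L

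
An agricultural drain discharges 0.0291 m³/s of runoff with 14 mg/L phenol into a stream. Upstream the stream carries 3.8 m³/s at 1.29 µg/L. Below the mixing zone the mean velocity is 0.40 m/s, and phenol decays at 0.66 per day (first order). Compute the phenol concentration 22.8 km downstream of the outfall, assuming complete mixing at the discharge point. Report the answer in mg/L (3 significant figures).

0.0697 mg/L

1.29 µg/L = 0.00129 mg/L.
After complete mixing, C₀ = (0.0291·14 + 3.8·0.00129) / 3.829 = 0.1077 mg/L.
Travel time t = 2.28e+04 m / 0.40 m/s = 5.7e+04 s = 0.6597 d.
C = 0.1077·exp(−0.66·0.6597) = 0.1077·0.647 = 0.06967 mg/L.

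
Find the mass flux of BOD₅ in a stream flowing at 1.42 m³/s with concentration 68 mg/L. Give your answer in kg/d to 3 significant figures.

Mass flux = Q·C = 1.42 m³/s × 68 g/m³ = 96.56 g/s.
= 96.56 g/s × 86.4 = 8343 kg/d.

8340 kg/d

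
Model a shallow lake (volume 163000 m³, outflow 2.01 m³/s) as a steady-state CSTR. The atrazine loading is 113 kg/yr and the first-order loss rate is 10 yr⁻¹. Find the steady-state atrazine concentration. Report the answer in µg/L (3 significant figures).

Outflow Q = 2.01 m³/s × 3.156e+07 s/yr = 6.343e+07 m³/yr.
Steady-state CSTR mass balance: W = Q·C + k·V·C, so C = W/(Q + kV).
Q + kV = 6.343e+07 + 10·163000 = 6.506e+07 m³/yr.
C = 113/6.506e+07 = 1.737e-06 kg/m³ = 0.001737 mg/L = 1.737 µg/L.

1.74 µg/L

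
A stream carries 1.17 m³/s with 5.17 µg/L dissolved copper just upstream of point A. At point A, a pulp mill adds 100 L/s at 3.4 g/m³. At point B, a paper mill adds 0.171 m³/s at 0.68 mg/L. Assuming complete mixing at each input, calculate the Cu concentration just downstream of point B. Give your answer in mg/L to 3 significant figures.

0.321 mg/L

5.17 µg/L = 0.00517 mg/L.
100 L/s = 0.1 m³/s.
After input A: C = (1.17·0.00517 + 0.1·3.4) / 1.27 = 0.2725 mg/L.
After input B: C = (1.27·0.2725 + 0.171·0.68) / 1.441 = 0.3208 mg/L.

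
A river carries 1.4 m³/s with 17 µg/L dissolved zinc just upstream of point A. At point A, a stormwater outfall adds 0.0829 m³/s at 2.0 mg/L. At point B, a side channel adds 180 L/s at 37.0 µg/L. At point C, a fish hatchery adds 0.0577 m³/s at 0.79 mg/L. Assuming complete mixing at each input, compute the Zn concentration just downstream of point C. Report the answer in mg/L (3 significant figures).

0.141 mg/L

17 µg/L = 0.017 mg/L.
After input A: C = (1.4·0.017 + 0.0829·2) / 1.483 = 0.1279 mg/L.
180 L/s = 0.18 m³/s.
37.0 µg/L = 0.037 mg/L.
After input B: C = (1.483·0.1279 + 0.18·0.037) / 1.663 = 0.118 mg/L.
After input C: C = (1.663·0.118 + 0.0577·0.79) / 1.721 = 0.1406 mg/L.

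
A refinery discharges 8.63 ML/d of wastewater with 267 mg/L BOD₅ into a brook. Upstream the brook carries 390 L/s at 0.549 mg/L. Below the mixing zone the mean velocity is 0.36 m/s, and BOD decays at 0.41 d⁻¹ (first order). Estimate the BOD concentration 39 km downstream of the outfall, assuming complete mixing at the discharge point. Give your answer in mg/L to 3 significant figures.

8.63 ML/d = 0.09988 m³/s.
390 L/s = 0.39 m³/s.
After complete mixing, C₀ = (0.09988·267 + 0.39·0.549) / 0.4899 = 54.88 mg/L.
Travel time t = 3.9e+04 m / 0.36 m/s = 1.083e+05 s = 1.254 d.
C = 54.88·exp(−0.41·1.254) = 54.88·0.598 = 32.82 mg/L.

32.8 mg/L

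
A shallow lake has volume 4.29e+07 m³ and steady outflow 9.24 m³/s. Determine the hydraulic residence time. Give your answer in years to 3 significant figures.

0.147 yr

Q = 9.24 m³/s × 3.156e+07 s/yr = 2.916e+08 m³/yr.
Hydraulic residence time τ = V/Q = 4.29e+07/2.916e+08 = 0.1471 yr.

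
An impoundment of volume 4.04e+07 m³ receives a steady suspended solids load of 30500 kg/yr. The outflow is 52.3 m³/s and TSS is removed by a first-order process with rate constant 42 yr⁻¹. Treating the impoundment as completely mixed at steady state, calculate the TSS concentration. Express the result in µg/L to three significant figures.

9.11 µg/L

Outflow Q = 52.3 m³/s × 3.156e+07 s/yr = 1.65e+09 m³/yr.
Steady-state CSTR mass balance: W = Q·C + k·V·C, so C = W/(Q + kV).
Q + kV = 1.65e+09 + 42·4.04e+07 = 3.347e+09 m³/yr.
C = 30500/3.347e+09 = 9.112e-06 kg/m³ = 0.009112 mg/L = 9.112 µg/L.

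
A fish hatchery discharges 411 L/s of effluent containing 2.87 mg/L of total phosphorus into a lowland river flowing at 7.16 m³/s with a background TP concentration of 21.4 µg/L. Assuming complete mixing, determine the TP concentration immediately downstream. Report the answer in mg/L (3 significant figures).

0.176 mg/L

411 L/s = 0.411 m³/s.
21.4 µg/L = 0.0214 mg/L.
By mass balance at complete mixing, C = (0.411·2.87 + 7.16·0.0214) / (0.411 + 7.16) = 1.333/7.571 = 0.176 mg/L.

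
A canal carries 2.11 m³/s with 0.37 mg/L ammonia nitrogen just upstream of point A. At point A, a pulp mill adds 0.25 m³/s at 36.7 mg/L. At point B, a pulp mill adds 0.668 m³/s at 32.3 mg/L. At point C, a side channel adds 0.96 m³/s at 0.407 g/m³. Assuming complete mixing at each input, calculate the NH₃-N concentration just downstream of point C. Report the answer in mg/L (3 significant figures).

8.00 mg/L

After input A: C = (2.11·0.37 + 0.25·36.7) / 2.36 = 4.219 mg/L.
After input B: C = (2.36·4.219 + 0.668·32.3) / 3.028 = 10.41 mg/L.
After input C: C = (3.028·10.41 + 0.96·0.407) / 3.988 = 8.005 mg/L.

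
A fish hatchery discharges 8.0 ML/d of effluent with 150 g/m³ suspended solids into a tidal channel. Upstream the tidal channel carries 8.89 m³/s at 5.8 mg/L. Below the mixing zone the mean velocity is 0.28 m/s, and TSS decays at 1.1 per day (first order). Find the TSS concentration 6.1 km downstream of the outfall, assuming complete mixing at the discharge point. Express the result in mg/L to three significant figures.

5.52 mg/L

8.0 ML/d = 0.09259 m³/s.
After complete mixing, C₀ = (0.09259·150 + 8.89·5.8) / 8.983 = 7.286 mg/L.
Travel time t = 6100 m / 0.28 m/s = 2.179e+04 s = 0.2521 d.
C = 7.286·exp(−1.1·0.2521) = 7.286·0.7578 = 5.521 mg/L.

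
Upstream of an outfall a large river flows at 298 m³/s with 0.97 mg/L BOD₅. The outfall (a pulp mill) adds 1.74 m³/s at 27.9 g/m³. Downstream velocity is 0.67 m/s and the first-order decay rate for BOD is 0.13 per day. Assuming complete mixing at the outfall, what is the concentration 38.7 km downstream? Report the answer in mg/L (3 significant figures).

1.03 mg/L

After complete mixing, C₀ = (1.74·27.9 + 298·0.97) / 299.7 = 1.126 mg/L.
Travel time t = 3.87e+04 m / 0.67 m/s = 5.776e+04 s = 0.6685 d.
C = 1.126·exp(−0.13·0.6685) = 1.126·0.9168 = 1.033 mg/L.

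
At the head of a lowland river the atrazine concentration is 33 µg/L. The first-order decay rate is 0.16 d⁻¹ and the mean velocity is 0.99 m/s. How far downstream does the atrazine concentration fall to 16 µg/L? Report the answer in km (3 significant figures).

387 km

From C = C₀·e^(−kt), t = ln(C₀/C)/k = ln(33/16)/0.16 = 0.7239/0.16 = 4.524 d.
Distance = v·t = 0.99 m/s × 3.909e+05 s = 3.87e+05 m = 387 km.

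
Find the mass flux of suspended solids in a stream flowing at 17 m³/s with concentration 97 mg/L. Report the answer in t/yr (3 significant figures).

Mass flux = Q·C = 17 m³/s × 97 g/m³ = 1649 g/s.
= 1649 g/s × 31.56 = 5.204e+04 t/yr.

52000 t/yr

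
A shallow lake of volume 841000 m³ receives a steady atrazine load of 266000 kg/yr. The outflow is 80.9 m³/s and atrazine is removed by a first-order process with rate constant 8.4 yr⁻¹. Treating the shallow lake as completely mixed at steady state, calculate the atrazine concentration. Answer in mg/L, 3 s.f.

Outflow Q = 80.9 m³/s × 3.156e+07 s/yr = 2.553e+09 m³/yr.
Steady-state CSTR mass balance: W = Q·C + k·V·C, so C = W/(Q + kV).
Q + kV = 2.553e+09 + 8.4·841000 = 2.56e+09 m³/yr.
C = 266000/2.56e+09 = 0.0001039 kg/m³ = 0.1039 mg/L.

0.104 mg/L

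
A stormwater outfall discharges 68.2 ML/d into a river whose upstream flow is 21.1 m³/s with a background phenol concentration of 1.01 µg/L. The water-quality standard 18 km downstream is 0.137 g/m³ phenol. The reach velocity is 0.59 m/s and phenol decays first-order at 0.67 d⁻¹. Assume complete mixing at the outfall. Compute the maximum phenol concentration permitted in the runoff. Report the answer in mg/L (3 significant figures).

68.2 ML/d = 0.7894 m³/s.
1.01 µg/L = 0.00101 mg/L.
Travel time to the compliance point: t = 1.8e+04/0.59 = 3.051e+04 s = 0.3531 d; decay factor exp(−0.67·0.3531) = 0.7893.
So the concentration just after mixing may be at most 0.137/0.7893 = 0.1736 mg/L.
Mass balance: 0.1736·21.89 = 0.7894·Cₑ + 21.1·0.00101.
Cₑ = (3.799 − 0.02131) / 0.7894 = 4.786 mg/L.

4.79 mg/L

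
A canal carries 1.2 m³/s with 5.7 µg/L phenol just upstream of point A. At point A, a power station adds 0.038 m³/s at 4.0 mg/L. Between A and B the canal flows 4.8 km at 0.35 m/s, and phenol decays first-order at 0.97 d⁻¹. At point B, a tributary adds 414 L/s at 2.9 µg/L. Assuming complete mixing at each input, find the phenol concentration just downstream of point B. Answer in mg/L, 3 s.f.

0.0832 mg/L

5.7 µg/L = 0.0057 mg/L.
After input A: C = (1.2·0.0057 + 0.038·4) / 1.238 = 0.1283 mg/L.
Over the 4.8 km reach to input B (t = 1.371e+04 s = 0.1587 d), decay gives C = 0.1283·exp(−0.97·0.1587) = 0.11 mg/L.
414 L/s = 0.414 m³/s.
2.9 µg/L = 0.0029 mg/L.
After input B: C = (1.238·0.11 + 0.414·0.0029) / 1.652 = 0.08316 mg/L.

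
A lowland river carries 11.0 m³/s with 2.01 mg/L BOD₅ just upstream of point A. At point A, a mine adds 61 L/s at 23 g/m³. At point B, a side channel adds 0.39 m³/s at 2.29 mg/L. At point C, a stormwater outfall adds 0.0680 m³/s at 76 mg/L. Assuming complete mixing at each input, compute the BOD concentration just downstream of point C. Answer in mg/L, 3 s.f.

61 L/s = 0.061 m³/s.
After input A: C = (11·2.01 + 0.061·23) / 11.06 = 2.126 mg/L.
After input B: C = (11.06·2.126 + 0.39·2.29) / 11.45 = 2.131 mg/L.
After input C: C = (11.45·2.131 + 0.068·76) / 11.52 = 2.567 mg/L.

2.57 mg/L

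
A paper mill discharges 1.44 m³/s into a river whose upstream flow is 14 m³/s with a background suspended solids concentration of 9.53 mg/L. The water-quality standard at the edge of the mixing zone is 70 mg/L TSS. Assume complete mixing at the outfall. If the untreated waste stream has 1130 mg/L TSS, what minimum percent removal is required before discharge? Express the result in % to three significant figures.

Mass balance: 70·15.44 = 1.44·Cₑ + 14·9.53.
Cₑ = (1081 − 133.4) / 1.44 = 657.9 mg/L.
Required removal = 1 − 657.9/1130 = 41.78 %.

41.8 %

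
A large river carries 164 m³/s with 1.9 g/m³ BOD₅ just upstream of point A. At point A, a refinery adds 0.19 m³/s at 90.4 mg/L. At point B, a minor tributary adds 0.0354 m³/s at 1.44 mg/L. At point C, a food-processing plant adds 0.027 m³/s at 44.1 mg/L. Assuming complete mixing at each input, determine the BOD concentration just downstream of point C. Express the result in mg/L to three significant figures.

After input A: C = (164·1.9 + 0.19·90.4) / 164.2 = 2.002 mg/L.
After input B: C = (164.2·2.002 + 0.0354·1.44) / 164.2 = 2.002 mg/L.
After input C: C = (164.2·2.002 + 0.027·44.1) / 164.3 = 2.009 mg/L.

2.01 mg/L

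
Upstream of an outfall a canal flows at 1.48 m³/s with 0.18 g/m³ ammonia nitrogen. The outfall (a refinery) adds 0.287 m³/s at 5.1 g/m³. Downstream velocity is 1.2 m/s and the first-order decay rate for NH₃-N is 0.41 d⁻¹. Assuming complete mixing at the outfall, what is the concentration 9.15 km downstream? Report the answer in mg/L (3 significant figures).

0.944 mg/L

After complete mixing, C₀ = (0.287·5.1 + 1.48·0.18) / 1.767 = 0.9791 mg/L.
Travel time t = 9150 m / 1.2 m/s = 7625 s = 0.08825 d.
C = 0.9791·exp(−0.41·0.08825) = 0.9791·0.9645 = 0.9443 mg/L.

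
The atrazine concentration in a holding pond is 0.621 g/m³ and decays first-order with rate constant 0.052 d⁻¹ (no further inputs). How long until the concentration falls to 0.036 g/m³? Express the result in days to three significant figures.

t = ln(C₀/C)/k = ln(0.621/0.036)/0.052 = 2.848/0.052 = 54.77 d.

54.8 d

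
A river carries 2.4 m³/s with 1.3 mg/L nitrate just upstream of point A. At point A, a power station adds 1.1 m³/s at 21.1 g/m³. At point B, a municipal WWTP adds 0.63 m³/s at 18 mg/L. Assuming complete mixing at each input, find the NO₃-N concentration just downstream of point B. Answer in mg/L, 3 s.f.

9.12 mg/L

After input A: C = (2.4·1.3 + 1.1·21.1) / 3.5 = 7.523 mg/L.
After input B: C = (3.5·7.523 + 0.63·18) / 4.13 = 9.121 mg/L.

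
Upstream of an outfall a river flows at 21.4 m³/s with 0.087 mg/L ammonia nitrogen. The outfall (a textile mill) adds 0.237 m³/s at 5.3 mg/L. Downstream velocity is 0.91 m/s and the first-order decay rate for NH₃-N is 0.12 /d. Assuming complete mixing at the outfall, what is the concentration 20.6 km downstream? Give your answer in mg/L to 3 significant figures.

0.140 mg/L

After complete mixing, C₀ = (0.237·5.3 + 21.4·0.087) / 21.64 = 0.1441 mg/L.
Travel time t = 2.06e+04 m / 0.91 m/s = 2.264e+04 s = 0.262 d.
C = 0.1441·exp(−0.12·0.262) = 0.1441·0.969 = 0.1396 mg/L.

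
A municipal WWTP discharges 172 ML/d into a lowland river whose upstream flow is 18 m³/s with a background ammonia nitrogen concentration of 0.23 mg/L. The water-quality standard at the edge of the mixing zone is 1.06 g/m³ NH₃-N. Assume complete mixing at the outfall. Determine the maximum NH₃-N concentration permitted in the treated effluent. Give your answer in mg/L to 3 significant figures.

172 ML/d = 1.991 m³/s.
Mass balance: 1.06·19.99 = 1.991·Cₑ + 18·0.23.
Cₑ = (21.19 − 4.14) / 1.991 = 8.565 mg/L.

8.56 mg/L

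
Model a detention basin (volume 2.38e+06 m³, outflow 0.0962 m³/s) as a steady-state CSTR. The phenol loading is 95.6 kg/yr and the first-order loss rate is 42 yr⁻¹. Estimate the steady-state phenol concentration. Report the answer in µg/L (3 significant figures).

Outflow Q = 0.0962 m³/s × 3.156e+07 s/yr = 3.036e+06 m³/yr.
Steady-state CSTR mass balance: W = Q·C + k·V·C, so C = W/(Q + kV).
Q + kV = 3.036e+06 + 42·2.38e+06 = 1.03e+08 m³/yr.
C = 95.6/1.03e+08 = 9.282e-07 kg/m³ = 0.0009282 mg/L = 0.9282 µg/L.

0.928 µg/L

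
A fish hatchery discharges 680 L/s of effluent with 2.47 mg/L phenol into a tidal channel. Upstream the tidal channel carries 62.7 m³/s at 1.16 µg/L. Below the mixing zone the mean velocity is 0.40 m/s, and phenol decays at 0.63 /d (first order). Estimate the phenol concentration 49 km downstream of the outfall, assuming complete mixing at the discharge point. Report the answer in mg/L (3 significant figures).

680 L/s = 0.68 m³/s.
1.16 µg/L = 0.00116 mg/L.
After complete mixing, C₀ = (0.68·2.47 + 62.7·0.00116) / 63.38 = 0.02765 mg/L.
Travel time t = 4.9e+04 m / 0.40 m/s = 1.225e+05 s = 1.418 d.
C = 0.02765·exp(−0.63·1.418) = 0.02765·0.4093 = 0.01132 mg/L.

0.0113 mg/L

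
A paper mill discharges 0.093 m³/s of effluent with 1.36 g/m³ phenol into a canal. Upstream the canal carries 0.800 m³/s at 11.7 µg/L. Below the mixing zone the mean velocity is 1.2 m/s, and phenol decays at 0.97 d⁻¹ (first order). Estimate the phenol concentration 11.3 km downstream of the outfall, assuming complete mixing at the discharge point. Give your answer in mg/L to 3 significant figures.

11.7 µg/L = 0.0117 mg/L.
After complete mixing, C₀ = (0.093·1.36 + 0.8·0.0117) / 0.893 = 0.1521 mg/L.
Travel time t = 1.13e+04 m / 1.2 m/s = 9417 s = 0.109 d.
C = 0.1521·exp(−0.97·0.109) = 0.1521·0.8997 = 0.1369 mg/L.

0.137 mg/L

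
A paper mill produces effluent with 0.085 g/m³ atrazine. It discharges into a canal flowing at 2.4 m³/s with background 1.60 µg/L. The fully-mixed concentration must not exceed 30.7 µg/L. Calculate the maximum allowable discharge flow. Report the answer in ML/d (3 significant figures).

111 ML/d

1.60 µg/L = 0.0016 mg/L.
30.7 µg/L = 0.0307 mg/L.
Mass balance at complete mixing: C_std·(Q_w + Q_r) = Q_w·C_e + Q_r·C_b.
Rearranging, Q_w = Q_r·(C_std − C_b)/(C_e − C_std) = 2.4·(0.0307 − 0.0016) / (0.085 − 0.0307) = 1.286 m³/s.
= 111.1 ML/d.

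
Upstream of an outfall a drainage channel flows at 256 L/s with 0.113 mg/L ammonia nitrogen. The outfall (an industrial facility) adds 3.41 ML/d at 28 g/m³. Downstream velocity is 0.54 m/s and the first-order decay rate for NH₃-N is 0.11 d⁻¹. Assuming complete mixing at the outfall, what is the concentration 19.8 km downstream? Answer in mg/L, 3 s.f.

3.41 ML/d = 0.03947 m³/s.
256 L/s = 0.256 m³/s.
After complete mixing, C₀ = (0.03947·28 + 0.256·0.113) / 0.2955 = 3.838 mg/L.
Travel time t = 1.98e+04 m / 0.54 m/s = 3.667e+04 s = 0.4244 d.
C = 3.838·exp(−0.11·0.4244) = 3.838·0.9544 = 3.663 mg/L.

3.66 mg/L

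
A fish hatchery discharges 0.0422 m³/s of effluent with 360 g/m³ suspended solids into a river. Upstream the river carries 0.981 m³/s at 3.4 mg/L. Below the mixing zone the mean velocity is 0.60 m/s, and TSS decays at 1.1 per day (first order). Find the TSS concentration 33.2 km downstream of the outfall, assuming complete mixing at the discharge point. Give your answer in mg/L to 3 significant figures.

After complete mixing, C₀ = (0.0422·360 + 0.981·3.4) / 1.023 = 18.11 mg/L.
Travel time t = 3.32e+04 m / 0.60 m/s = 5.533e+04 s = 0.6404 d.
C = 18.11·exp(−1.1·0.6404) = 18.11·0.4944 = 8.952 mg/L.

8.95 mg/L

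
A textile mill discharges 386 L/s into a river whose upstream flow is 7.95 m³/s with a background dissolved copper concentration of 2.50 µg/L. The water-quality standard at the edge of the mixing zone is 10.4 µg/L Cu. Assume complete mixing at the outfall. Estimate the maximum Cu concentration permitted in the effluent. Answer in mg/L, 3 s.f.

386 L/s = 0.386 m³/s.
2.50 µg/L = 0.0025 mg/L.
10.4 µg/L = 0.0104 mg/L.
Mass balance: 0.0104·8.336 = 0.386·Cₑ + 7.95·0.0025.
Cₑ = (0.08669 − 0.01988) / 0.386 = 0.1731 mg/L.

0.173 mg/L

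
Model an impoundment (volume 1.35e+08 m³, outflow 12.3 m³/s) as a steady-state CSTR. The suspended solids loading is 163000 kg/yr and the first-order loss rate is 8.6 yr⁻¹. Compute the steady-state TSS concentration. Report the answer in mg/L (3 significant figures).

Outflow Q = 12.3 m³/s × 3.156e+07 s/yr = 3.882e+08 m³/yr.
Steady-state CSTR mass balance: W = Q·C + k·V·C, so C = W/(Q + kV).
Q + kV = 3.882e+08 + 8.6·1.35e+08 = 1.549e+09 m³/yr.
C = 163000/1.549e+09 = 0.0001052 kg/m³ = 0.1052 mg/L.

0.105 mg/L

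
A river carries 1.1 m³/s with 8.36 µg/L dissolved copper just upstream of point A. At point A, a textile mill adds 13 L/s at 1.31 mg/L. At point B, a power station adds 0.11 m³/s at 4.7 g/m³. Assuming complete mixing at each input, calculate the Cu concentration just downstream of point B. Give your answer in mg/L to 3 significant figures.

0.444 mg/L

8.36 µg/L = 0.00836 mg/L.
13 L/s = 0.013 m³/s.
After input A: C = (1.1·0.00836 + 0.013·1.31) / 1.113 = 0.02356 mg/L.
After input B: C = (1.113·0.02356 + 0.11·4.7) / 1.223 = 0.4442 mg/L.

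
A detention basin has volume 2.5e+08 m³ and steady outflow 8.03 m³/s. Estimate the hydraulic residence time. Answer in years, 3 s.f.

Q = 8.03 m³/s × 3.156e+07 s/yr = 2.534e+08 m³/yr.
Hydraulic residence time τ = V/Q = 2.5e+08/2.534e+08 = 0.9866 yr.

0.987 yr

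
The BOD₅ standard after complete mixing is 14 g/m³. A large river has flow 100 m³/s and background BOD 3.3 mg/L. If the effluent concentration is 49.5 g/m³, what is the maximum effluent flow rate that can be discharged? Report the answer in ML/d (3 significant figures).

2600 ML/d

Mass balance at complete mixing: C_std·(Q_w + Q_r) = Q_w·C_e + Q_r·C_b.
Rearranging, Q_w = Q_r·(C_std − C_b)/(C_e − C_std) = 100·(14 − 3.3) / (49.5 − 14) = 30.14 m³/s.
= 2604 ML/d.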